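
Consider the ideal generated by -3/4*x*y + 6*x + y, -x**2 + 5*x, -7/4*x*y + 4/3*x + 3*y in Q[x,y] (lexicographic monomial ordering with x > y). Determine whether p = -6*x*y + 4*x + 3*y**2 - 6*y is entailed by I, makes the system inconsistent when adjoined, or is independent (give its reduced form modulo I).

-6*x*y + 4*x + 3*y**2 - 6*y lies in I (it reduces to 0).

First compute the reduced Gröbner basis of I by Buchberger's algorithm.
f_1 = -3/4*x*y + 6*x + y, LT = x*y.
f_2 = -x**2 + 5*x, LT = x**2.
f_3 = -7/4*x*y + 4/3*x + 3*y, LT = x*y.

S(f_1,f_2): lcm = x**2*y. S = -8*x**2 + 11/3*x*y.
  reduce S modulo (f_1, f_2, f_3):
  remainder -32/3*x + 44/9*y ≠ 0; add h_4 = -32/3*x + 44/9*y to the basis.

S(f_1,f_3): lcm = x*y. S = -152/21*x + 8/21*y.
  reduce S modulo (f_1, f_2, f_3, h_4):
  remainder -185/63*y ≠ 0; add h_5 = -185/63*y to the basis.

The other S-polynomials (S(f_2,f_3), S(f_1,h_4), S(f_2,h_4), S(f_3,h_4), S(f_1,h_5), S(f_2,h_5), S(f_3,h_5), S(h_4,h_5)) all reduce to 0 modulo the current basis, so we have a Gröbner basis.
Inter-reduce: drop elements whose leading term is divisible by another's, tail-reduce, and make monic.
Reduced Gröbner basis: {x, y}.
Label its elements g_1 = x, g_2 = y.

Reduce p = -6*x*y + 4*x + 3*y**2 - 6*y modulo G:
  leading term x*y: subtract (-6*y)·g_1 from -6*x*y + 4*x + 3*y**2 - 6*y → 4*x + 3*y**2 - 6*y
  leading term x: subtract (4)·g_1 from 4*x + 3*y**2 - 6*y → 3*y**2 - 6*y
  leading term y**2: subtract (3*y)·g_2 from 3*y**2 - 6*y → -6*y
  leading term y: subtract (-6)·g_2 from -6*y → 0
  normal form = 0.
Since the normal form is 0, p ∈ I.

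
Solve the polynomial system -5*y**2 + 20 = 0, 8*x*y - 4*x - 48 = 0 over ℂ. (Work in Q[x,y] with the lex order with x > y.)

Compute a lex Gröbner basis by Buchberger's algorithm.
f_1 = -5*y**2 + 20, LT = y**2.
f_2 = 8*x*y - 4*x - 48, LT = x*y.

S(f_1,f_2): lcm = x*y**2. S = 1/2*x*y - 4*x + 6*y.
  leading term x*y: subtract (1/16)·f_2 from 1/2*x*y - 4*x + 6*y → -15/4*x + 6*y + 3
  leading term x: no divisor's leading term divides it; move -15/4*x to the remainder.
  leading term y: no divisor's leading term divides it; move 6*y to the remainder.
  leading term 1: no divisor's leading term divides it; move 3 to the remainder.
  remainder -15/4*x + 6*y + 3 ≠ 0; add h_3 = -15/4*x + 6*y + 3 to the basis.

The other S-polynomials (S(f_1,h_3), S(f_2,h_3)) all reduce to 0 modulo the current basis, so we have a Gröbner basis.
Inter-reduce: drop elements whose leading term is divisible by another's, tail-reduce, and make monic.
Reduced Gröbner basis: {x - 8/5*y - 4/5, y**2 - 4}.

Since the basis is lex-ordered, y**2 - 4 is univariate in y. Its roots are {-2, 2}. Back-substituting each root into the other basis elements fixes the other coordinates.
  y = -2: the earlier basis element becomes x + 12/5 = 0, giving x = -12/5 — point (-12/5, -2).
  y = 2: the earlier basis element becomes x - 4 = 0, giving x = 4 — point (4, 2).
Substituting each solution back into the original system confirms all equations vanish.

{(-12/5, -2), (4, 2)}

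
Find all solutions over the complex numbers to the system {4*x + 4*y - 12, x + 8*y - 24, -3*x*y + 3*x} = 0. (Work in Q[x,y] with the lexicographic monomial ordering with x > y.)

Compute a lex Gröbner basis by Buchberger's algorithm.
f_1 = 4*x + 4*y - 12, LT = x.
f_2 = x + 8*y - 24, LT = x.
f_3 = -3*x*y + 3*x, LT = x*y.

S(f_1,f_2): lcm = x. S = -7*y + 21.
  leading term y: no divisor's leading term divides it; move -7*y to the remainder.
  leading term 1: no divisor's leading term divides it; move 21 to the remainder.
  remainder -7*y + 21 ≠ 0; add h_4 = -7*y + 21 to the basis.

S(f_1,f_3): lcm = x*y. S = x + y**2 - 3*y.
  leading term x: subtract (1/4)·f_1 from x + y**2 - 3*y → y**2 - 4*y + 3
  leading term y**2: subtract (-1/7*y)·h_4 from y**2 - 4*y + 3 → -y + 3
  leading term y: subtract (1/7)·h_4 from -y + 3 → 0
  remainder 0.

S(f_2,f_3): lcm = x*y. S = x + 8*y**2 - 24*y.
  leading term x: subtract (1/4)·f_1 from x + 8*y**2 - 24*y → 8*y**2 - 25*y + 3
  leading term y**2: subtract (-8/7*y)·h_4 from 8*y**2 - 25*y + 3 → -y + 3
  leading term y: subtract (1/7)·h_4 from -y + 3 → 0
  remainder 0.

S(f_1,h_4): leading monomials are coprime, so the S-polynomial reduces to 0 (Buchberger's first criterion).
S(f_2,h_4): leading monomials are coprime, so the S-polynomial reduces to 0 (Buchberger's first criterion).
S(f_3,h_4): lcm = x*y. S = 2*x.
  leading term x: subtract (1/2)·f_1 from 2*x → -2*y + 6
  leading term y: subtract (2/7)·h_4 from -2*y + 6 → 0
  remainder 0.

Every S-polynomial of the final basis reduces to 0, so we have a Gröbner basis.
Inter-reduce: drop elements whose leading term is divisible by another's, tail-reduce, and make monic.
Reduced Gröbner basis: {x, y - 3}.

From the last basis element, y - 3 = 0, so y takes values in {3}. Each choice, substituted upward through the basis, yields the corresponding point(s) of the solution set.
  y = 3: the earlier basis element becomes x = 0, giving x = 0 — point (0, 3).
Substituting each solution back into the original system confirms all equations vanish.

{(0, 3)}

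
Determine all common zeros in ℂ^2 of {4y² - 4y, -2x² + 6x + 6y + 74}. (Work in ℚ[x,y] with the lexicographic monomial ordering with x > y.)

{(3/2 - sqrt(157)/2, 0), (3/2 + sqrt(157)/2, 0), (-5, 1), (8, 1)}

Compute a lex Gröbner basis by Buchberger's algorithm.
f_1 = 4y² - 4y, LT = y².
f_2 = -2x² + 6x + 6y + 74, LT = x².

The S-polynomials (S(f_1,f_2)) all reduce to 0 modulo the current basis, so we have a Gröbner basis.
Inter-reduce: drop elements whose leading term is divisible by another's, tail-reduce, and make monic.
Reduced Gröbner basis: {x² - 3x - 3y - 37, y² - y}.

Since the basis is lex-ordered, y² - y is univariate in y. Its roots are {0, 1}. Back-substituting each root into the other basis elements fixes the other coordinates.
  y = 0: the earlier basis element becomes x² - 3x - 37 = 0, giving x = 3/2 - sqrt(157)/2, 3/2 + sqrt(157)/2 — points (3/2 - sqrt(157)/2, 0), (3/2 + sqrt(157)/2, 0).
  y = 1: the earlier basis element becomes x² - 3x - 40 = 0, giving x = -5, 8 — points (-5, 1), (8, 1).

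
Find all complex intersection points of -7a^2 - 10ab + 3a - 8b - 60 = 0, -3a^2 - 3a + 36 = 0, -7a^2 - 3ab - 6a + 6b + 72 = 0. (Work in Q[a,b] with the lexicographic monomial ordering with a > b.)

{(3, -3)}

Compute a lex Gröbner basis by Buchberger's algorithm.
f_1 = -7a^2 - 10ab + 3a - 8b - 60, LT = a^2.
f_2 = -3a^2 - 3a + 36, LT = a^2.
f_3 = -7a^2 - 3ab - 6a + 6b + 72, LT = a^2.

S(f_1,f_2): lcm = a^2. S = 10/7ab - 10/7a + 8/7b + 144/7.
  leading term ab: no divisor's leading term divides it; move 10/7ab to the remainder.
  leading term a: no divisor's leading term divides it; move -10/7a to the remainder.
  leading term b: no divisor's leading term divides it; move 8/7b to the remainder.
  leading term 1: no divisor's leading term divides it; move 144/7 to the remainder.
  remainder 10/7ab - 10/7a + 8/7b + 144/7 ≠ 0; add h_4 = 10/7ab - 10/7a + 8/7b + 144/7 to the basis.

S(f_1,f_3): lcm = a^2. S = ab - 9/7a + 2b + 132/7.
  leading term ab: subtract (7/10)·h_4 from ab - 9/7a + 2b + 132/7 → -2/7a + 6/5b + 156/35
  leading term a: no divisor's leading term divides it; move -2/7a to the remainder.
  leading term b: no divisor's leading term divides it; move 6/5b to the remainder.
  leading term 1: no divisor's leading term divides it; move 156/35 to the remainder.
  remainder -2/7a + 6/5b + 156/35 ≠ 0; add h_5 = -2/7a + 6/5b + 156/35 to the basis.

S(f_1,h_4): lcm = a^2b. S = a^2 + 10/7ab^2 - 43/35ab - 72/5a + 8/7b^2 + 60/7b.
  leading term a^2: subtract (-1/7)·f_1 from a^2 + 10/7ab^2 - 43/35ab - 72/5a + 8/7b^2 + 60/7b → 10/7ab^2 - 93/35ab - 489/35a + 8/7b^2 + 52/7b - 60/7
  leading term ab^2: subtract (b)·h_4 from 10/7ab^2 - 93/35ab - 489/35a + 8/7b^2 + 52/7b - 60/7 → -43/35ab - 489/35a - 92/7b - 60/7
  leading term ab: subtract (-43/50)·h_4 from -43/35ab - 489/35a - 92/7b - 60/7 → -76/5a - 304/25b + 228/25
  leading term a: subtract (266/5)·h_5 from -76/5a - 304/25b + 228/25 → -76b - 228
  leading term b: no divisor's leading term divides it; move -76b to the remainder.
  leading term 1: no divisor's leading term divides it; move -228 to the remainder.
  remainder -76b - 228 ≠ 0; add h_6 = -76b - 228 to the basis.

The other S-polynomials (S(f_2,f_3), S(f_2,h_4), S(f_3,h_4), S(f_1,h_5), S(f_2,h_5), S(f_3,h_5), S(h_4,h_5), S(f_1,h_6), S(f_2,h_6), S(f_3,h_6), S(h_4,h_6), S(h_5,h_6)) all reduce to 0 modulo the current basis, so we have a Gröbner basis.
Inter-reduce: drop elements whose leading term is divisible by another's, tail-reduce, and make monic.
Reduced Gröbner basis: {a - 3, b + 3}.

A lex Gröbner basis eliminates variables successively. Here b + 3 depends only on b, with roots {-3}; lifting each root through the earlier basis elements recovers the full solutions.
  b = -3: the earlier basis element becomes a - 3 = 0, giving a = 3 — point (3, -3).
Zero-dimensionality of the ideal guarantees finitely many solutions over ℂ.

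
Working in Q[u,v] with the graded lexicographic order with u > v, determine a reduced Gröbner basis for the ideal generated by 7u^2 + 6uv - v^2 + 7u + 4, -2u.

G = {v^2 - 4, u}

f_1 = 7u^2 + 6uv - v^2 + 7u + 4, LT = u^2.
f_2 = -2u, LT = u.

S(f_1,f_2): lcm = u^2. S = 6/7uv - 1/7v^2 + u + 4/7.
  leading term uv: subtract (-3/7v)·f_2 from 6/7uv - 1/7v^2 + u + 4/7 → -1/7v^2 + u + 4/7
  leading term v^2: no divisor's leading term divides it; move -1/7v^2 to the remainder.
  leading term u: subtract (-1/2)·f_2 from u + 4/7 → 4/7
  leading term 1: no divisor's leading term divides it; move 4/7 to the remainder.
  remainder -1/7v^2 + 4/7 ≠ 0; add g_3 = -1/7v^2 + 4/7 to the basis.

The other S-polynomials (S(f_1,g_3), S(f_2,g_3)) all reduce to 0 modulo the current basis, so we have a Gröbner basis.
Inter-reduce: drop elements whose leading term is divisible by another's, tail-reduce, and make monic.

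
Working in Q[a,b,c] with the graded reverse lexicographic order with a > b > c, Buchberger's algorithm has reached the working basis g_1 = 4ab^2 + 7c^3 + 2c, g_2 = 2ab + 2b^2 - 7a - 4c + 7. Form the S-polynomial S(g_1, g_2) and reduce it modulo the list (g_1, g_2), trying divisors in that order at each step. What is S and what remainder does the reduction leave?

S(g_1, g_2) = -b^3 + 7/4c^3 + 7/2ab + 2bc - 7/2b + 1/2c; remainder on division = -b^3 + 7/4c^3 - 7/2b^2 + 2bc + 49/4a - 7/2b + 15/2c - 49/4.

lcm(LM(g_1), LM(g_2)) = ab^2.
S = (lcm/LT(g_1))·g_1 − (lcm/LT(g_2))·g_2 = -b^3 + 7/4c^3 + 7/2ab + 2bc - 7/2b + 1/2c.
Reduce S modulo (g_1, g_2) in that order:
  leading term b^3: no divisor's leading term divides it; move -b^3 to the remainder.
  leading term c^3: no divisor's leading term divides it; move 7/4c^3 to the remainder.
  leading term ab: subtract (7/4)·g_2 from 7/2ab + 2bc - 7/2b + 1/2c → -7/2b^2 + 2bc + 49/4a - 7/2b + 15/2c - 49/4
  leading term b^2: no divisor's leading term divides it; move -7/2b^2 to the remainder.
  leading term bc: no divisor's leading term divides it; move 2bc to the remainder.
  leading term a: no divisor's leading term divides it; move 49/4a to the remainder.
  leading term b: no divisor's leading term divides it; move -7/2b to the remainder.
  leading term c: no divisor's leading term divides it; move 15/2c to the remainder.
  leading term 1: no divisor's leading term divides it; move -49/4 to the remainder.
The remainder -b^3 + 7/4c^3 - 7/2b^2 + 2bc + 49/4a - 7/2b + 15/2c - 49/4 is nonzero, so it would be added as the next basis element.
This is the inner loop of Buchberger's algorithm — each nonzero remainder becomes a new basis element.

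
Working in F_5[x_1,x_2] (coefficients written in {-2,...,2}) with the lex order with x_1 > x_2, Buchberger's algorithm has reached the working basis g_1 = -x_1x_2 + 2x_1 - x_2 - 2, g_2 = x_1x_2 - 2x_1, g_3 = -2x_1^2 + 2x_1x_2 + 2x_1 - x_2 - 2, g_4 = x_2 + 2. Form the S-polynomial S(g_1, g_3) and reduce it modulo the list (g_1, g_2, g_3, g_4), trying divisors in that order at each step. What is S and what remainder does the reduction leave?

lcm(LM(g_1), LM(g_3)) = x_1^2x_2.
S = (lcm/LT(g_1))·g_1 − (lcm/LT(g_3))·g_3 = -2x_1^2 + x_1x_2^2 + 2x_1x_2 + 2x_1 + 2x_2^2 - x_2.
Reduce S modulo (g_1, g_2, g_3, g_4) in that order:
  leading term x_1^2: subtract (1)·g_3 from -2x_1^2 + x_1x_2^2 + 2x_1x_2 + 2x_1 + 2x_2^2 - x_2 → x_1x_2^2 + 2x_2^2 + 2
  leading term x_1x_2^2: subtract (-x_2)·g_1 from x_1x_2^2 + 2x_2^2 + 2 → 2x_1x_2 + x_2^2 - 2x_2 + 2
  leading term x_1x_2: subtract (-2)·g_1 from 2x_1x_2 + x_2^2 - 2x_2 + 2 → -x_1 + x_2^2 + x_2 - 2
  leading term x_1: no divisor's leading term divides it; move -x_1 to the remainder.
  leading term x_2^2: subtract (x_2)·g_4 from x_2^2 + x_2 - 2 → -x_2 - 2
  leading term x_2: subtract (-1)·g_4 from -x_2 - 2 → 0
The remainder -x_1 is nonzero, so it would be added as the next basis element.

S(g_1, g_3) = -2x_1^2 + x_1x_2^2 + 2x_1x_2 + 2x_1 + 2x_2^2 - x_2; remainder on division = -x_1.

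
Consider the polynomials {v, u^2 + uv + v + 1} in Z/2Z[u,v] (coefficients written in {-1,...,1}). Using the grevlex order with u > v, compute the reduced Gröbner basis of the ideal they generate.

G = {u^2 + 1, v}

f_1 = v, LT = v.
f_2 = u^2 + uv + v + 1, LT = u^2.

The S-polynomials (S(f_1,f_2)) all reduce to 0 modulo the current basis, so we have a Gröbner basis.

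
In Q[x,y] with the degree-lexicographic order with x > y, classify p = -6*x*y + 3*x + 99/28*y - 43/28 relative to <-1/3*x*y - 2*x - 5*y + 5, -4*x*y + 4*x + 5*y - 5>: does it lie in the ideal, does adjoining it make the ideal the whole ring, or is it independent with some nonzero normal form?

First compute the reduced Gröbner basis of I by Buchberger's algorithm.
f_1 = -1/3*x*y - 2*x - 5*y + 5, LT = x*y.
f_2 = -4*x*y + 4*x + 5*y - 5, LT = x*y.

S(f_1,f_2): lcm = x*y. S = 7*x + 65/4*y - 65/4.
  reduce S modulo (f_1, f_2):
  remainder 7*x + 65/4*y - 65/4 ≠ 0; add h_3 = 7*x + 65/4*y - 65/4 to the basis.

S(f_1,h_3): lcm = x*y. S = -65/28*y**2 + 6*x + 485/28*y - 15.
  reduce S modulo (f_1, f_2, h_3):
  remainder -65/28*y**2 + 95/28*y - 15/14 ≠ 0; add h_4 = -65/28*y**2 + 95/28*y - 15/14 to the basis.

The other S-polynomials (S(f_2,h_3), S(f_1,h_4), S(f_2,h_4), S(h_3,h_4)) all reduce to 0 modulo the current basis, so we have a Gröbner basis.
Inter-reduce: drop elements whose leading term is divisible by another's, tail-reduce, and make monic.
Reduced Gröbner basis: {y**2 - 19/13*y + 6/13, x + 65/28*y - 65/28}.
Label its elements g_1 = y**2 - 19/13*y + 6/13, g_2 = x + 65/28*y - 65/28.

Reduce p = -6*x*y + 3*x + 99/28*y - 43/28 modulo G:
  leading term x*y: subtract (-6*y)·g_2 from -6*x*y + 3*x + 99/28*y - 43/28 → 195/14*y**2 + 3*x - 291/28*y - 43/28
  leading term y**2: subtract (195/14)·g_1 from 195/14*y**2 + 3*x - 291/28*y - 43/28 → 3*x + 279/28*y - 223/28
  leading term x: subtract (3)·g_2 from 3*x + 279/28*y - 223/28 → 3*y - 1
  leading term y: no divisor's leading term divides it; move 3*y to the remainder.
  leading term 1: no divisor's leading term divides it; move -1 to the remainder.
  normal form = 3*y - 1.
The normal form is nonzero, so p ∉ I. Since p minus its normal form lies in I, I + (p) = I + (r) where r = 3*y - 1; decide whether this ideal is the whole ring.
Run Buchberger on G together with r (pairs among the g_i already reduce to 0 since G is a Gröbner basis):
g_1 = y**2 - 19/13*y + 6/13, LT = y**2.
g_2 = x + 65/28*y - 65/28, LT = x.
r = 3*y - 1, LT = y.

S(g_1,r): lcm = y**2. S = -44/39*y + 6/13.
  reduce S modulo (g_1, g_2, r):
  remainder 10/117 ≠ 0; add m_4 = 10/117 to the basis.

The other S-polynomials (S(g_1,g_2), S(g_2,r), S(g_1,m_4), S(g_2,m_4), S(r,m_4)) all reduce to 0 modulo the current basis, so we have a Gröbner basis.
Inter-reduce: drop elements whose leading term is divisible by another's, tail-reduce, and make monic.
Reduced Gröbner basis: {1}.
The reduced Gröbner basis of I + (p) is {1}: the ideal is the whole ring, so the enlarged system has no common solution — adjoining p is inconsistent.

The remainder on division by a Gröbner basis is unique — it is the normal form.

Adjoining -6*x*y + 3*x + 99/28*y - 43/28 makes the ideal the whole ring: the system is inconsistent.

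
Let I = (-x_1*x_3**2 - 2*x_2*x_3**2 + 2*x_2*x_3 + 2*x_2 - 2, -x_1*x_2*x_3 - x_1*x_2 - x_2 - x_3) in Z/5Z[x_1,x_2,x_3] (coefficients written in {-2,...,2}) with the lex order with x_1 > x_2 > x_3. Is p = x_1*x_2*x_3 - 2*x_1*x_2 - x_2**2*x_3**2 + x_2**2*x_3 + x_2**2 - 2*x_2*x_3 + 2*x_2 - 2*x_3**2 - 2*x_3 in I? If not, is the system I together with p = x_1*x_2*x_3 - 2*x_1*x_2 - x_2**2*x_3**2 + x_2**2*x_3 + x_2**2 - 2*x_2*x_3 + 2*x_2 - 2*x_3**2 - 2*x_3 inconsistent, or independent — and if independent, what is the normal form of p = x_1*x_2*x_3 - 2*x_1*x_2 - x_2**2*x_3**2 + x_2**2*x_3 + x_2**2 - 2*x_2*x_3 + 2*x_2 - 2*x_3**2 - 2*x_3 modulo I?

x_1*x_2*x_3 - 2*x_1*x_2 - x_2**2*x_3**2 + x_2**2*x_3 + x_2**2 - 2*x_2*x_3 + 2*x_2 - 2*x_3**2 - 2*x_3 lies in I (it reduces to 0).

First compute the reduced Gröbner basis of I by Buchberger's algorithm.
f_1 = -x_1*x_3**2 - 2*x_2*x_3**2 + 2*x_2*x_3 + 2*x_2 - 2, LT = x_1*x_3**2.
f_2 = -x_1*x_2*x_3 - x_1*x_2 - x_2 - x_3, LT = x_1*x_2*x_3.

S(f_1,f_2): lcm = x_1*x_2*x_3**2. S = -x_1*x_2*x_3 + 2*x_2**2*x_3**2 - 2*x_2**2*x_3 - 2*x_2**2 - x_2*x_3 + 2*x_2 - x_3**2.
  leading term x_1*x_2*x_3: subtract (1)·f_2 from -x_1*x_2*x_3 + 2*x_2**2*x_3**2 - 2*x_2**2*x_3 - 2*x_2**2 - x_2*x_3 + 2*x_2 - x_3**2 → x_1*x_2 + 2*x_2**2*x_3**2 - 2*x_2**2*x_3 - 2*x_2**2 - x_2*x_3 - 2*x_2 - x_3**2 + x_3
  leading term x_1*x_2: no divisor's leading term divides it; move x_1*x_2 to the remainder.
  leading term x_2**2*x_3**2: no divisor's leading term divides it; move 2*x_2**2*x_3**2 to the remainder.
  leading term x_2**2*x_3: no divisor's leading term divides it; move -2*x_2**2*x_3 to the remainder.
  leading term x_2**2: no divisor's leading term divides it; move -2*x_2**2 to the remainder.
  leading term x_2*x_3: no divisor's leading term divides it; move -x_2*x_3 to the remainder.
  leading term x_2: no divisor's leading term divides it; move -2*x_2 to the remainder.
  leading term x_3**2: no divisor's leading term divides it; move -x_3**2 to the remainder.
  leading term x_3: no divisor's leading term divides it; move x_3 to the remainder.
  remainder x_1*x_2 + 2*x_2**2*x_3**2 - 2*x_2**2*x_3 - 2*x_2**2 - x_2*x_3 - 2*x_2 - x_3**2 + x_3 ≠ 0; add h_3 = x_1*x_2 + 2*x_2**2*x_3**2 - 2*x_2**2*x_3 - 2*x_2**2 - x_2*x_3 - 2*x_2 - x_3**2 + x_3 to the basis.

S(f_1,h_3): lcm = x_1*x_2*x_3**2. S = -2*x_2**2*x_3**4 + 2*x_2**2*x_3**3 - x_2**2*x_3**2 - 2*x_2**2*x_3 - 2*x_2**2 + x_2*x_3**3 + 2*x_2*x_3**2 + 2*x_2 + x_3**4 - x_3**3.
  leading term x_2**2*x_3**4: no divisor's leading term divides it; move -2*x_2**2*x_3**4 to the remainder.
  leading term x_2**2*x_3**3: no divisor's leading term divides it; move 2*x_2**2*x_3**3 to the remainder.
  leading term x_2**2*x_3**2: no divisor's leading term divides it; move -x_2**2*x_3**2 to the remainder.
  leading term x_2**2*x_3: no divisor's leading term divides it; move -2*x_2**2*x_3 to the remainder.
  leading term x_2**2: no divisor's leading term divides it; move -2*x_2**2 to the remainder.
  leading term x_2*x_3**3: no divisor's leading term divides it; move x_2*x_3**3 to the remainder.
  leading term x_2*x_3**2: no divisor's leading term divides it; move 2*x_2*x_3**2 to the remainder.
  leading term x_2: no divisor's leading term divides it; move 2*x_2 to the remainder.
  leading term x_3**4: no divisor's leading term divides it; move x_3**4 to the remainder.
  leading term x_3**3: no divisor's leading term divides it; move -x_3**3 to the remainder.
  remainder -2*x_2**2*x_3**4 + 2*x_2**2*x_3**3 - x_2**2*x_3**2 - 2*x_2**2*x_3 - 2*x_2**2 + x_2*x_3**3 + 2*x_2*x_3**2 + 2*x_2 + x_3**4 - x_3**3 ≠ 0; add h_4 = -2*x_2**2*x_3**4 + 2*x_2**2*x_3**3 - x_2**2*x_3**2 - 2*x_2**2*x_3 - 2*x_2**2 + x_2*x_3**3 + 2*x_2*x_3**2 + 2*x_2 + x_3**4 - x_3**3 to the basis.

S(f_2,h_3): lcm = x_1*x_2*x_3. S = x_1*x_2 - 2*x_2**2*x_3**3 + 2*x_2**2*x_3**2 + 2*x_2**2*x_3 + x_2*x_3**2 + 2*x_2*x_3 + x_2 + x_3**3 - x_3**2 + x_3.
  leading term x_1*x_2: subtract (1)·h_3 from x_1*x_2 - 2*x_2**2*x_3**3 + 2*x_2**2*x_3**2 + 2*x_2**2*x_3 + x_2*x_3**2 + 2*x_2*x_3 + x_2 + x_3**3 - x_3**2 + x_3 → -2*x_2**2*x_3**3 - x_2**2*x_3 + 2*x_2**2 + x_2*x_3**2 - 2*x_2*x_3 - 2*x_2 + x_3**3
  leading term x_2**2*x_3**3: no divisor's leading term divides it; move -2*x_2**2*x_3**3 to the remainder.
  leading term x_2**2*x_3: no divisor's leading term divides it; move -x_2**2*x_3 to the remainder.
  leading term x_2**2: no divisor's leading term divides it; move 2*x_2**2 to the remainder.
  leading term x_2*x_3**2: no divisor's leading term divides it; move x_2*x_3**2 to the remainder.
  leading term x_2*x_3: no divisor's leading term divides it; move -2*x_2*x_3 to the remainder.
  leading term x_2: no divisor's leading term divides it; move -2*x_2 to the remainder.
  leading term x_3**3: no divisor's leading term divides it; move x_3**3 to the remainder.
  remainder -2*x_2**2*x_3**3 - x_2**2*x_3 + 2*x_2**2 + x_2*x_3**2 - 2*x_2*x_3 - 2*x_2 + x_3**3 ≠ 0; add h_5 = -2*x_2**2*x_3**3 - x_2**2*x_3 + 2*x_2**2 + x_2*x_3**2 - 2*x_2*x_3 - 2*x_2 + x_3**3 to the basis.

The other S-polynomials (S(f_1,h_4), S(f_2,h_4), S(h_3,h_4), S(f_1,h_5), S(f_2,h_5), S(h_3,h_5), S(h_4,h_5)) all reduce to 0 modulo the current basis, so we have a Gröbner basis.
Inter-reduce: drop elements whose leading term is divisible by another's, tail-reduce, and make monic.
Reduced Gröbner basis: {x_1*x_2 + 2*x_2**2*x_3**2 - 2*x_2**2*x_3 - 2*x_2**2 - x_2*x_3 - 2*x_2 - x_3**2 + x_3, x_1*x_3**2 + 2*x_2*x_3**2 - 2*x_2*x_3 - 2*x_2 + 2, x_2**2*x_3**3 - 2*x_2**2*x_3 - x_2**2 + 2*x_2*x_3**2 + x_2*x_3 + x_2 + 2*x_3**3}.
Label its elements g_1 = x_1*x_2 + 2*x_2**2*x_3**2 - 2*x_2**2*x_3 - 2*x_2**2 - x_2*x_3 - 2*x_2 - x_3**2 + x_3, g_2 = x_1*x_3**2 + 2*x_2*x_3**2 - 2*x_2*x_3 - 2*x_2 + 2, g_3 = x_2**2*x_3**3 - 2*x_2**2*x_3 - x_2**2 + 2*x_2*x_3**2 + x_2*x_3 + x_2 + 2*x_3**3.

Reduce p = x_1*x_2*x_3 - 2*x_1*x_2 - x_2**2*x_3**2 + x_2**2*x_3 + x_2**2 - 2*x_2*x_3 + 2*x_2 - 2*x_3**2 - 2*x_3 modulo G:
  leading term x_1*x_2*x_3: subtract (x_3)·g_1 from x_1*x_2*x_3 - 2*x_1*x_2 - x_2**2*x_3**2 + x_2**2*x_3 + x_2**2 - 2*x_2*x_3 + 2*x_2 - 2*x_3**2 - 2*x_3 → -2*x_1*x_2 - 2*x_2**2*x_3**3 + x_2**2*x_3**2 - 2*x_2**2*x_3 + x_2**2 + x_2*x_3**2 + 2*x_2 + x_3**3 + 2*x_3**2 - 2*x_3
  leading term x_1*x_2: subtract (-2)·g_1 from -2*x_1*x_2 - 2*x_2**2*x_3**3 + x_2**2*x_3**2 - 2*x_2**2*x_3 + x_2**2 + x_2*x_3**2 + 2*x_2 + x_3**3 + 2*x_3**2 - 2*x_3 → -2*x_2**2*x_3**3 - x_2**2*x_3 + 2*x_2**2 + x_2*x_3**2 - 2*x_2*x_3 - 2*x_2 + x_3**3
  leading term x_2**2*x_3**3: subtract (-2)·g_3 from -2*x_2**2*x_3**3 - x_2**2*x_3 + 2*x_2**2 + x_2*x_3**2 - 2*x_2*x_3 - 2*x_2 + x_3**3 → 0
  normal form = 0.
Since the normal form is 0, p ∈ I.

Ideal membership is decidable via reduction modulo a Gröbner basis.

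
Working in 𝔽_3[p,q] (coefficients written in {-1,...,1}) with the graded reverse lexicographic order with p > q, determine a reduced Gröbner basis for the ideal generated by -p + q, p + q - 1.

Buchberger's algorithm terminates because the ascending chain of leading-term ideals stabilizes.

f_1 = -p + q, LT = p.
f_2 = p + q - 1, LT = p.

S(f_1,f_2): lcm = p. S = q + 1.
  leading term q: no divisor's leading term divides it; move q to the remainder.
  leading term 1: no divisor's leading term divides it; move 1 to the remainder.
  remainder q + 1 ≠ 0; add g_3 = q + 1 to the basis.

The other S-polynomials (S(f_1,g_3), S(f_2,g_3)) all reduce to 0 modulo the current basis, so we have a Gröbner basis.
Inter-reduce: drop elements whose leading term is divisible by another's, tail-reduce, and make monic.

G = {p + 1, q + 1}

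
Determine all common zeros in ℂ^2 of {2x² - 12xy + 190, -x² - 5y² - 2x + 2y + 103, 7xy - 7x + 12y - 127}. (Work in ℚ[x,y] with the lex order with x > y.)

{(-5, -4)}

Compute a lex Gröbner basis by Buchberger's algorithm.
f_1 = 2x² - 12xy + 190, LT = x².
f_2 = -x² - 2x - 5y² + 2y + 103, LT = x².
f_3 = 7xy - 7x + 12y - 127, LT = xy.

S(f_1,f_2): lcm = x². S = -6xy - 2x - 5y² + 2y + 198.
  leading term xy: subtract (-6/7)·f_3 from -6xy - 2x - 5y² + 2y + 198 → -8x - 5y² + 86/7y + 624/7
  leading term x: no divisor's leading term divides it; move -8x to the remainder.
  leading term y²: no divisor's leading term divides it; move -5y² to the remainder.
  leading term y: no divisor's leading term divides it; move 86/7y to the remainder.
  leading term 1: no divisor's leading term divides it; move 624/7 to the remainder.
  remainder -8x - 5y² + 86/7y + 624/7 ≠ 0; add h_4 = -8x - 5y² + 86/7y + 624/7 to the basis.

S(f_1,f_3): lcm = x²y. S = x² - 6xy² - 12/7xy + 127/7x + 95y.
  leading term x²: subtract (½)·f_1 from x² - 6xy² - 12/7xy + 127/7x + 95y → -6xy² + 30/7xy + 127/7x + 95y - 95
  leading term xy²: subtract (-6/7y)·f_3 from -6xy² + 30/7xy + 127/7x + 95y - 95 → -12/7xy + 127/7x + 72/7y² - 97/7y - 95
  leading term xy: subtract (-12/49)·f_3 from -12/7xy + 127/7x + 72/7y² - 97/7y - 95 → 115/7x + 72/7y² - 535/49y - 6179/49
  leading term x: subtract (-115/56)·h_4 from 115/7x + 72/7y² - 535/49y - 6179/49 → 1/56y² + 2805/196y + 2791/49
  leading term y²: no divisor's leading term divides it; move 1/56y² to the remainder.
  leading term y: no divisor's leading term divides it; move 2805/196y to the remainder.
  leading term 1: no divisor's leading term divides it; move 2791/49 to the remainder.
  remainder 1/56y² + 2805/196y + 2791/49 ≠ 0; add h_5 = 1/56y² + 2805/196y + 2791/49 to the basis.

S(f_2,f_3): lcm = x²y. S = x² + 2/7xy + 127/7x + 5y³ - 2y² - 103y.
  leading term x²: subtract (½)·f_1 from x² + 2/7xy + 127/7x + 5y³ - 2y² - 103y → 44/7xy + 127/7x + 5y³ - 2y² - 103y - 95
  leading term xy: subtract (44/49)·f_3 from 44/7xy + 127/7x + 5y³ - 2y² - 103y - 95 → 171/7x + 5y³ - 2y² - 5575/49y + 933/49
  leading term x: subtract (-171/56)·h_4 from 171/7x + 5y³ - 2y² - 5575/49y + 933/49 → 5y³ - 967/56y² - 14947/196y + 14271/49
  leading term y³: subtract (280y)·h_5 from 5y³ - 967/56y² - 14947/196y + 14271/49 → -225367/56y² - 3140867/196y + 14271/49
  leading term y²: subtract (-225367)·h_5 from -225367/56y² - 3140867/196y + 14271/49 → 157253392/49y + 629013568/49
  leading term y: no divisor's leading term divides it; move 157253392/49y to the remainder.
  leading term 1: no divisor's leading term divides it; move 629013568/49 to the remainder.
  remainder 157253392/49y + 629013568/49 ≠ 0; add h_6 = 157253392/49y + 629013568/49 to the basis.

The other S-polynomials (S(f_1,h_4), S(f_2,h_4), S(f_3,h_4), S(f_1,h_5), S(f_2,h_5), S(f_3,h_5), S(h_4,h_5), S(f_1,h_6), S(f_2,h_6), S(f_3,h_6), S(h_4,h_6), S(h_5,h_6)) all reduce to 0 modulo the current basis, so we have a Gröbner basis.
Inter-reduce: drop elements whose leading term is divisible by another's, tail-reduce, and make monic.
Reduced Gröbner basis: {x + 5, y + 4}.

From the last basis element, y + 4 = 0, so y takes values in {-4}. Each choice, substituted upward through the basis, yields the corresponding point(s) of the solution set.
  y = -4: the earlier basis element becomes x + 5 = 0, giving x = -5 — point (-5, -4).
Check: every point annihilates each of the original generators.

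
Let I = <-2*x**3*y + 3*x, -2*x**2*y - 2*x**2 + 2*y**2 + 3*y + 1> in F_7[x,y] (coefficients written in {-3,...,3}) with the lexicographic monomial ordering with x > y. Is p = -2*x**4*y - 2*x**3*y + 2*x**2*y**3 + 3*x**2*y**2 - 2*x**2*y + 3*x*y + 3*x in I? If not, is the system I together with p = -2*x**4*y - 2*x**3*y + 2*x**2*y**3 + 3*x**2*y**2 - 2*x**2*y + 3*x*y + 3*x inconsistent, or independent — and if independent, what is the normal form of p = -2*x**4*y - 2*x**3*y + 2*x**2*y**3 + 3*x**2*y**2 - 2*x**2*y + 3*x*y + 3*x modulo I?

-2*x**4*y - 2*x**3*y + 2*x**2*y**3 + 3*x**2*y**2 - 2*x**2*y + 3*x*y + 3*x is independent of I; its normal form modulo I is 3*x*y.

First compute the reduced Gröbner basis of I by Buchberger's algorithm.
f_1 = -2*x**3*y + 3*x, LT = x**3*y.
f_2 = -2*x**2*y - 2*x**2 + 2*y**2 + 3*y + 1, LT = x**2*y.

S(f_1,f_2): lcm = x**3*y. S = -x**3 + x*y**2 - 2*x*y - x.
  leading term x**3: no divisor's leading term divides it; move -x**3 to the remainder.
  leading term x*y**2: no divisor's leading term divides it; move x*y**2 to the remainder.
  leading term x*y: no divisor's leading term divides it; move -2*x*y to the remainder.
  leading term x: no divisor's leading term divides it; move -x to the remainder.
  remainder -x**3 + x*y**2 - 2*x*y - x ≠ 0; add h_3 = -x**3 + x*y**2 - 2*x*y - x to the basis.

S(f_1,h_3): lcm = x**3*y. S = x*y**3 - 2*x*y**2 - x*y + 2*x.
  leading term x*y**3: no divisor's leading term divides it; move x*y**3 to the remainder.
  leading term x*y**2: no divisor's leading term divides it; move -2*x*y**2 to the remainder.
  leading term x*y: no divisor's leading term divides it; move -x*y to the remainder.
  leading term x: no divisor's leading term divides it; move 2*x to the remainder.
  remainder x*y**3 - 2*x*y**2 - x*y + 2*x ≠ 0; add h_4 = x*y**3 - 2*x*y**2 - x*y + 2*x to the basis.

S(f_2,h_4): lcm = x**2*y**3. S = 3*x**2*y**2 + x**2*y - 2*x**2 - y**4 + 2*y**3 + 3*y**2.
  leading term x**2*y**2: subtract (2*y)·f_2 from 3*x**2*y**2 + x**2*y - 2*x**2 - y**4 + 2*y**3 + 3*y**2 → -2*x**2*y - 2*x**2 - y**4 - 2*y**3 - 3*y**2 - 2*y
  leading term x**2*y: subtract (1)·f_2 from -2*x**2*y - 2*x**2 - y**4 - 2*y**3 - 3*y**2 - 2*y → -y**4 - 2*y**3 + 2*y**2 + 2*y - 1
  leading term y**4: no divisor's leading term divides it; move -y**4 to the remainder.
  leading term y**3: no divisor's leading term divides it; move -2*y**3 to the remainder.
  leading term y**2: no divisor's leading term divides it; move 2*y**2 to the remainder.
  leading term y: no divisor's leading term divides it; move 2*y to the remainder.
  leading term 1: no divisor's leading term divides it; move -1 to the remainder.
  remainder -y**4 - 2*y**3 + 2*y**2 + 2*y - 1 ≠ 0; add h_5 = -y**4 - 2*y**3 + 2*y**2 + 2*y - 1 to the basis.

The other S-polynomials (S(f_2,h_3), S(f_1,h_4), S(h_3,h_4), S(f_1,h_5), S(f_2,h_5), S(h_3,h_5), S(h_4,h_5)) all reduce to 0 modulo the current basis, so we have a Gröbner basis.
Inter-reduce: drop elements whose leading term is divisible by another's, tail-reduce, and make monic.
Reduced Gröbner basis: {x**3 - x*y**2 + 2*x*y + x, x**2*y + x**2 - y**2 + 2*y + 3, x*y**3 - 2*x*y**2 - x*y + 2*x, y**4 + 2*y**3 - 2*y**2 - 2*y + 1}.
Label its elements g_1 = x**3 - x*y**2 + 2*x*y + x, g_2 = x**2*y + x**2 - y**2 + 2*y + 3, g_3 = x*y**3 - 2*x*y**2 - x*y + 2*x, g_4 = y**4 + 2*y**3 - 2*y**2 - 2*y + 1.

Reduce p = -2*x**4*y - 2*x**3*y + 2*x**2*y**3 + 3*x**2*y**2 - 2*x**2*y + 3*x*y + 3*x modulo G:
  leading term x**4*y: subtract (-2*x*y)·g_1 from -2*x**4*y - 2*x**3*y + 2*x**2*y**3 + 3*x**2*y**2 - 2*x**2*y + 3*x*y + 3*x → -2*x**3*y + 3*x*y + 3*x
  leading term x**3*y: subtract (-2*y)·g_1 from -2*x**3*y + 3*x*y + 3*x → -2*x*y**3 - 3*x*y**2 - 2*x*y + 3*x
  leading term x*y**3: subtract (-2)·g_3 from -2*x*y**3 - 3*x*y**2 - 2*x*y + 3*x → 3*x*y
  leading term x*y: no divisor's leading term divides it; move 3*x*y to the remainder.
  normal form = 3*x*y.
The normal form is nonzero, so p ∉ I. Since p minus its normal form lies in I, I + (p) = I + (r) where r = 3*x*y; decide whether this ideal is the whole ring.
Run Buchberger on G together with r (pairs among the g_i already reduce to 0 since G is a Gröbner basis):
g_1 = x**3 - x*y**2 + 2*x*y + x, LT = x**3.
g_2 = x**2*y + x**2 - y**2 + 2*y + 3, LT = x**2*y.
g_3 = x*y**3 - 2*x*y**2 - x*y + 2*x, LT = x*y**3.
g_4 = y**4 + 2*y**3 - 2*y**2 - 2*y + 1, LT = y**4.
r = 3*x*y, LT = x*y.

S(g_1,r): lcm = x**3*y. S = -x*y**3 + 2*x*y**2 + x*y.
  leading term x*y**3: subtract (-1)·g_3 from -x*y**3 + 2*x*y**2 + x*y → 2*x
  leading term x: no divisor's leading term divides it; move 2*x to the remainder.
  remainder 2*x ≠ 0; add m_6 = 2*x to the basis.

S(g_2,r): lcm = x**2*y. S = x**2 - y**2 + 2*y + 3.
  leading term x**2: subtract (-3*x)·m_6 from x**2 - y**2 + 2*y + 3 → -y**2 + 2*y + 3
  leading term y**2: no divisor's leading term divides it; move -y**2 to the remainder.
  leading term y: no divisor's leading term divides it; move 2*y to the remainder.
  leading term 1: no divisor's leading term divides it; move 3 to the remainder.
  remainder -y**2 + 2*y + 3 ≠ 0; add m_7 = -y**2 + 2*y + 3 to the basis.

The other S-polynomials (S(g_1,g_2), S(g_1,g_3), S(g_1,g_4), S(g_2,g_3), S(g_2,g_4), S(g_3,g_4), S(g_3,r), S(g_4,r), S(g_1,m_6), S(g_2,m_6), S(g_3,m_6), S(g_4,m_6), S(r,m_6), S(g_1,m_7), S(g_2,m_7), S(g_3,m_7), S(g_4,m_7), S(r,m_7), S(m_6,m_7)) all reduce to 0 modulo the current basis, so we have a Gröbner basis.
Inter-reduce: drop elements whose leading term is divisible by another's, tail-reduce, and make monic.
Reduced Gröbner basis: {x, y**2 - 2*y - 3}.
The reduced Gröbner basis of I + (p) is {x, y**2 - 2*y - 3} ≠ {1}, a proper ideal, so the enlarged system stays consistent: p is independent of I, with normal form 3*x*y.

Ideal membership is decidable via reduction modulo a Gröbner basis.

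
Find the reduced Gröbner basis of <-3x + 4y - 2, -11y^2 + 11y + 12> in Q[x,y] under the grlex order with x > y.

f_1 = -3x + 4y - 2, LT = x.
f_2 = -11y^2 + 11y + 12, LT = y^2.

The S-polynomials (S(f_1,f_2)) all reduce to 0 modulo the current basis, so we have a Gröbner basis.

G = {y^2 - y - 12/11, x - 4/3y + 2/3}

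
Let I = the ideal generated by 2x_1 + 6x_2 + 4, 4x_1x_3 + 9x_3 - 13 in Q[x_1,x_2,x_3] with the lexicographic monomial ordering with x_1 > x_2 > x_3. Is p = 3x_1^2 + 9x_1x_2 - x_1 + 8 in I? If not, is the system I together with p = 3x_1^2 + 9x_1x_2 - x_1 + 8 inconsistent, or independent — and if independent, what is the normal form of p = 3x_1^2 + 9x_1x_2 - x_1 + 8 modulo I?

First compute the reduced Gröbner basis of I by Buchberger's algorithm.
f_1 = 2x_1 + 6x_2 + 4, LT = x_1.
f_2 = 4x_1x_3 + 9x_3 - 13, LT = x_1x_3.

S(f_1,f_2): lcm = x_1x_3. S = 3x_2x_3 - 1/4x_3 + 13/4.
  leading term x_2x_3: no divisor's leading term divides it; move 3x_2x_3 to the remainder.
  leading term x_3: no divisor's leading term divides it; move -1/4x_3 to the remainder.
  leading term 1: no divisor's leading term divides it; move 13/4 to the remainder.
  remainder 3x_2x_3 - 1/4x_3 + 13/4 ≠ 0; add h_3 = 3x_2x_3 - 1/4x_3 + 13/4 to the basis.

The other S-polynomials (S(f_1,h_3), S(f_2,h_3)) all reduce to 0 modulo the current basis, so we have a Gröbner basis.
Inter-reduce: drop elements whose leading term is divisible by another's, tail-reduce, and make monic.
Reduced Gröbner basis: {x_1 + 3x_2 + 2, x_2x_3 - 1/12x_3 + 13/12}.
Label its elements g_1 = x_1 + 3x_2 + 2, g_2 = x_2x_3 - 1/12x_3 + 13/12.

Reduce p = 3x_1^2 + 9x_1x_2 - x_1 + 8 modulo G:
  leading term x_1^2: subtract (3x_1)·g_1 from 3x_1^2 + 9x_1x_2 - x_1 + 8 → -7x_1 + 8
  leading term x_1: subtract (-7)·g_1 from -7x_1 + 8 → 21x_2 + 22
  leading term x_2: no divisor's leading term divides it; move 21x_2 to the remainder.
  leading term 1: no divisor's leading term divides it; move 22 to the remainder.
  normal form = 21x_2 + 22.
The normal form is nonzero, so p ∉ I. Since p minus its normal form lies in I, I + (p) = I + (r) where r = 21x_2 + 22; decide whether this ideal is the whole ring.
Run Buchberger on G together with r (pairs among the g_i already reduce to 0 since G is a Gröbner basis):
g_1 = x_1 + 3x_2 + 2, LT = x_1.
g_2 = x_2x_3 - 1/12x_3 + 13/12, LT = x_2x_3.
r = 21x_2 + 22, LT = x_2.

S(g_2,r): lcm = x_2x_3. S = -95/84x_3 + 13/12.
  leading term x_3: no divisor's leading term divides it; move -95/84x_3 to the remainder.
  leading term 1: no divisor's leading term divides it; move 13/12 to the remainder.
  remainder -95/84x_3 + 13/12 ≠ 0; add m_4 = -95/84x_3 + 13/12 to the basis.

The other S-polynomials (S(g_1,g_2), S(g_1,r), S(g_1,m_4), S(g_2,m_4), S(r,m_4)) all reduce to 0 modulo the current basis, so we have a Gröbner basis.
Inter-reduce: drop elements whose leading term is divisible by another's, tail-reduce, and make monic.
Reduced Gröbner basis: {x_1 - 8/7, x_2 + 22/21, x_3 - 91/95}.
The reduced Gröbner basis of I + (p) is {x_1 - 8/7, x_2 + 22/21, x_3 - 91/95} ≠ {1}, a proper ideal, so the enlarged system stays consistent: p is independent of I, with normal form 21x_2 + 22.

3x_1^2 + 9x_1x_2 - x_1 + 8 is independent of I; its normal form modulo I is 21x_2 + 22.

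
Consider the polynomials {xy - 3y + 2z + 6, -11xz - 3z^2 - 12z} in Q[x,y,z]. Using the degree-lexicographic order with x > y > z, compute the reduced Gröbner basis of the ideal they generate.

G = {yz^2 + 15yz - 22/3z^2 - 22z, xy - 3y + 2z + 6, xz + 3/11z^2 + 12/11z}

f_1 = xy - 3y + 2z + 6, LT = xy.
f_2 = -11xz - 3z^2 - 12z, LT = xz.

S(f_1,f_2): lcm = xyz. S = -3/11yz^2 - 45/11yz + 2z^2 + 6z.
  reduce S modulo (f_1, f_2):
  remainder -3/11yz^2 - 45/11yz + 2z^2 + 6z ≠ 0; add g_3 = -3/11yz^2 - 45/11yz + 2z^2 + 6z to the basis.

The other S-polynomials (S(f_1,g_3), S(f_2,g_3)) all reduce to 0 modulo the current basis, so we have a Gröbner basis.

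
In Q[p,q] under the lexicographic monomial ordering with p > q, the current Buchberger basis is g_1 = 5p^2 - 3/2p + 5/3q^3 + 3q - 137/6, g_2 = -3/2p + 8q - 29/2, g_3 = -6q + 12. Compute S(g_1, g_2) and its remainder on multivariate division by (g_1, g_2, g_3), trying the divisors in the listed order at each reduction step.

S(g_1, g_2) = 16/3pq - 299/30p + 1/3q^3 + 3/5q - 137/30; remainder on division = 0.

lcm(LM(g_1), LM(g_2)) = p^2.
S = (lcm/LT(g_1))·g_1 − (lcm/LT(g_2))·g_2 = 16/3pq - 299/30p + 1/3q^3 + 3/5q - 137/30.
Reduce S modulo (g_1, g_2, g_3) in that order:
  leading term pq: subtract (-32/9q)·g_2 from 16/3pq - 299/30p + 1/3q^3 + 3/5q - 137/30 → -299/30p + 1/3q^3 + 256/9q^2 - 2293/45q - 137/30
  leading term p: subtract (299/45)·g_2 from -299/30p + 1/3q^3 + 256/9q^2 - 2293/45q - 137/30 → 1/3q^3 + 256/9q^2 - 937/9q + 826/9
  leading term q^3: subtract (-1/18q^2)·g_3 from 1/3q^3 + 256/9q^2 - 937/9q + 826/9 → 262/9q^2 - 937/9q + 826/9
  leading term q^2: subtract (-131/27q)·g_3 from 262/9q^2 - 937/9q + 826/9 → -413/9q + 826/9
  leading term q: subtract (413/54)·g_3 from -413/9q + 826/9 → 0
The remainder is 0, so this S-polynomial contributes no new basis element.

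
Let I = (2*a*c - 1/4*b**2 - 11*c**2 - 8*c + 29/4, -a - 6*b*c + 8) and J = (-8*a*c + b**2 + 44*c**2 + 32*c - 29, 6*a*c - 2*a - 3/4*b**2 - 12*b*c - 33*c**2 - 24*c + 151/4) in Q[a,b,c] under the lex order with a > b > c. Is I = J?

Equality of ideals is decidable: compute both reduced Gröbner bases (unique for the ordering) and check whether they agree.
Buchberger on the first generating set:
f_1 = 2*a*c - 1/4*b**2 - 11*c**2 - 8*c + 29/4, LT = a*c.
f_2 = -a - 6*b*c + 8, LT = a.

S(f_1,f_2): lcm = a*c. S = -1/8*b**2 - 6*b*c**2 - 11/2*c**2 + 4*c + 29/8.
  leading term b**2: no divisor's leading term divides it; move -1/8*b**2 to the remainder.
  leading term b*c**2: no divisor's leading term divides it; move -6*b*c**2 to the remainder.
  leading term c**2: no divisor's leading term divides it; move -11/2*c**2 to the remainder.
  leading term c: no divisor's leading term divides it; move 4*c to the remainder.
  leading term 1: no divisor's leading term divides it; move 29/8 to the remainder.
  remainder -1/8*b**2 - 6*b*c**2 - 11/2*c**2 + 4*c + 29/8 ≠ 0; add g_3 = -1/8*b**2 - 6*b*c**2 - 11/2*c**2 + 4*c + 29/8 to the basis.

S(f_1,g_3): leading monomials are coprime, so the S-polynomial reduces to 0 (Buchberger's first criterion).
S(f_2,g_3): leading monomials are coprime, so the S-polynomial reduces to 0 (Buchberger's first criterion).
Every S-polynomial of the final basis reduces to 0, so we have a Gröbner basis.
Inter-reduce: drop elements whose leading term is divisible by another's, tail-reduce, and make monic.
Reduced Gröbner basis: {a + 6*b*c - 8, b**2 + 48*b*c**2 + 44*c**2 - 32*c - 29}.

Buchberger on the second generating set:
h_1 = -8*a*c + b**2 + 44*c**2 + 32*c - 29, LT = a*c.
h_2 = 6*a*c - 2*a - 3/4*b**2 - 12*b*c - 33*c**2 - 24*c + 151/4, LT = a*c.

S(h_1,h_2): lcm = a*c. S = 1/3*a + 2*b*c - 8/3.
  leading term a: no divisor's leading term divides it; move 1/3*a to the remainder.
  leading term b*c: no divisor's leading term divides it; move 2*b*c to the remainder.
  leading term 1: no divisor's leading term divides it; move -8/3 to the remainder.
  remainder 1/3*a + 2*b*c - 8/3 ≠ 0; add k_3 = 1/3*a + 2*b*c - 8/3 to the basis.

S(h_1,k_3): lcm = a*c. S = -1/8*b**2 - 6*b*c**2 - 11/2*c**2 + 4*c + 29/8.
  leading term b**2: no divisor's leading term divides it; move -1/8*b**2 to the remainder.
  leading term b*c**2: no divisor's leading term divides it; move -6*b*c**2 to the remainder.
  leading term c**2: no divisor's leading term divides it; move -11/2*c**2 to the remainder.
  leading term c: no divisor's leading term divides it; move 4*c to the remainder.
  leading term 1: no divisor's leading term divides it; move 29/8 to the remainder.
  remainder -1/8*b**2 - 6*b*c**2 - 11/2*c**2 + 4*c + 29/8 ≠ 0; add k_4 = -1/8*b**2 - 6*b*c**2 - 11/2*c**2 + 4*c + 29/8 to the basis.

S(h_2,k_3): lcm = a*c. S = -1/3*a - 1/8*b**2 - 6*b*c**2 - 2*b*c - 11/2*c**2 + 4*c + 151/24.
  leading term a: subtract (-1)·k_3 from -1/3*a - 1/8*b**2 - 6*b*c**2 - 2*b*c - 11/2*c**2 + 4*c + 151/24 → -1/8*b**2 - 6*b*c**2 - 11/2*c**2 + 4*c + 29/8
  leading term b**2: subtract (1)·k_4 from -1/8*b**2 - 6*b*c**2 - 11/2*c**2 + 4*c + 29/8 → 0
  remainder 0.

S(h_1,k_4): leading monomials are coprime, so the S-polynomial reduces to 0 (Buchberger's first criterion).
S(h_2,k_4): leading monomials are coprime, so the S-polynomial reduces to 0 (Buchberger's first criterion).
S(k_3,k_4): leading monomials are coprime, so the S-polynomial reduces to 0 (Buchberger's first criterion).
Every S-polynomial of the final basis reduces to 0, so we have a Gröbner basis.
Inter-reduce: drop elements whose leading term is divisible by another's, tail-reduce, and make monic.
Reduced Gröbner basis: {a + 6*b*c - 8, b**2 + 48*b*c**2 + 44*c**2 - 32*c - 29}.

These coincide, so the ideals are equal.
The choice of monomial ordering does not affect the verdict — as long as both bases are computed under the same ordering, their equality decides ideal equality.

Yes, the ideals are equal.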